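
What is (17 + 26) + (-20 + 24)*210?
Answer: 883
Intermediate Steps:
(17 + 26) + (-20 + 24)*210 = 43 + 4*210 = 43 + 840 = 883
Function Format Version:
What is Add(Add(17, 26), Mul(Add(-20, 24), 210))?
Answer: 883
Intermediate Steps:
Add(Add(17, 26), Mul(Add(-20, 24), 210)) = Add(43, Mul(4, 210)) = Add(43, 840) = 883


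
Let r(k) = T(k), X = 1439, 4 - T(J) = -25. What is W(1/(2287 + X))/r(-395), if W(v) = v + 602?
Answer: 2243053/108054 ≈ 20.759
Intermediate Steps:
T(J) = 29 (T(J) = 4 - 1*(-25) = 4 + 25 = 29)
r(k) = 29
W(v) = 602 + v
W(1/(2287 + X))/r(-395) = (602 + 1/(2287 + 1439))/29 = (602 + 1/3726)*(1/29) = (2243053/3726)*(1/29) = 2243053/108054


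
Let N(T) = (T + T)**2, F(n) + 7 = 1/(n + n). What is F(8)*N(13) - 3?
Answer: -18771/4 ≈ -4692.8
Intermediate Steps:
F(n) = -7 + 1/(2*n) (F(n) = -7 + 1/(n + n) = -7 + 1/(2*n))
N(T) = 4*T**2 (N(T) = (2*T)**2 = 4*T**2)
F(8)*N(13) - 3 = (-7 + (1/2)/8)*(4*13**2) - 3 = (-7 + (1/2)*(1/8))*(4*169) - 3 = (-7 + 1/16)*676 - 3 = -111/16*676 - 3 = -18759/4 - 3 = -18771/4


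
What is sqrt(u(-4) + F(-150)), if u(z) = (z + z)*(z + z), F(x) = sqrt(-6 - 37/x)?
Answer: sqrt(57600 + 30*I*sqrt(5178))/30 ≈ 8.0014 + 0.14989*I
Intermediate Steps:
u(z) = 4*z**2 (u(z) = (2*z)*(2*z) = 4*z**2)
sqrt(u(-4) + F(-150)) = sqrt(4*(-4)**2 + sqrt(-6 - 37/(-150))) = sqrt(4*16 + sqrt(-6 - 37*(-1/150))) = sqrt(64 + sqrt(-6 + 37/150)) = sqrt(64 + sqrt(-863/150)) = sqrt(64 + I*sqrt(5178)/30)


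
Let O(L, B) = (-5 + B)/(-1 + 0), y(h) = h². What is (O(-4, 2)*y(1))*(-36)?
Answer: -108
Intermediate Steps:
O(L, B) = 5 - B (O(L, B) = (-5 + B)/(-1) = (-5 + B)*(-1) = 5 - B)
(O(-4, 2)*y(1))*(-36) = ((5 - 1*2)*1²)*(-36) = ((5 - 2)*1)*(-36) = (3*1)*(-36) = 3*(-36) = -108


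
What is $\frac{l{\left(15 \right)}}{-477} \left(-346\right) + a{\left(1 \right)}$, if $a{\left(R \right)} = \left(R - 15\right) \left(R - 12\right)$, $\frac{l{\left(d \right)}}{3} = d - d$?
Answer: $154$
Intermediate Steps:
$l{\left(d \right)} = 0$ ($l{\left(d \right)} = 3 \left(d - d\right) = 3 \cdot 0 = 0$)
$a{\left(R \right)} = \left(-15 + R\right) \left(-12 + R\right)$
$\frac{l{\left(15 \right)}}{-477} \left(-346\right) + a{\left(1 \right)} = \frac{0}{-477} \left(-346\right) + \left(180 + 1^{2} - 27\right) = 0 \left(- \frac{1}{477}\right) \left(-346\right) + \left(180 + 1 - 27\right) = 0 \left(-346\right) + 154 = 0 + 154 = 154$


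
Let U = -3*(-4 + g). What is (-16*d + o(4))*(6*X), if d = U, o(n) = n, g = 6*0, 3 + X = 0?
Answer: 3384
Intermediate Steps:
X = -3 (X = -3 + 0 = -3)
g = 0
U = 12 (U = -3*(-4 + 0) = -3*(-4) = 12)
d = 12
(-16*d + o(4))*(6*X) = (-16*12 + 4)*(6*(-3)) = (-192 + 4)*(-18) = -188*(-18) = 3384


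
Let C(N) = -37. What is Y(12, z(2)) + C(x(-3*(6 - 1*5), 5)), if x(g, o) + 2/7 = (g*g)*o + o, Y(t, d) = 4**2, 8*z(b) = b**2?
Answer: -21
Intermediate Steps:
z(b) = b**2/8
Y(t, d) = 16
x(g, o) = -2/7 + o + o*g**2 (x(g, o) = -2/7 + ((g*g)*o + o) = -2/7 + (g**2*o + o) = -2/7 + (o*g**2 + o) = -2/7 + (o + o*g**2) = -2/7 + o + o*g**2)
Y(12, z(2)) + C(x(-3*(6 - 1*5), 5)) = 16 - 37 = -21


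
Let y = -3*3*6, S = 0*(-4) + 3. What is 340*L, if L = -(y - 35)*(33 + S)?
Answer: 1089360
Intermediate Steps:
S = 3 (S = 0 + 3 = 3)
y = -54 (y = -9*6 = -54)
L = 3204 (L = -(-54 - 35)*(33 + 3) = -(-89)*36 = -1*(-3204) = 3204)
340*L = 340*3204 = 1089360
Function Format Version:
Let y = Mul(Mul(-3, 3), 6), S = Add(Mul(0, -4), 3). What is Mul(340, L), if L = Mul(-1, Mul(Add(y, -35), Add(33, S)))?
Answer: 1089360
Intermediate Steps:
S = 3 (S = Add(0, 3) = 3)
y = -54 (y = Mul(-9, 6) = -54)
L = 3204 (L = Mul(-1, Mul(Add(-54, -35), Add(33, 3))) = Mul(-1, Mul(-89, 36)) = Mul(-1, -3204) = 3204)
Mul(340, L) = Mul(340, 3204) = 1089360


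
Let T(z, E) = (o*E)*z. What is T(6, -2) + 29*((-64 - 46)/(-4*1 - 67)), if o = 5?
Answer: -1070/71 ≈ -15.070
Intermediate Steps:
T(z, E) = 5*E*z (T(z, E) = (5*E)*z = 5*E*z)
T(6, -2) + 29*((-64 - 46)/(-4*1 - 67)) = 5*(-2)*6 + 29*((-64 - 46)/(-4*1 - 67)) = -60 + 29*(-110/(-4 - 67)) = -60 + 29*(-110/(-71)) = -60 + 29*(-110*(-1/71)) = -60 + 29*(110/71) = -60 + 3190/71 = -1070/71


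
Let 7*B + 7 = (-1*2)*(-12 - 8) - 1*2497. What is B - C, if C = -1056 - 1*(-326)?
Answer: 378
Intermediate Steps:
C = -730 (C = -1056 + 326 = -730)
B = -352 (B = -1 + ((-1*2)*(-12 - 8) - 1*2497)/7 = -1 + (-2*(-20) - 2497)/7 = -1 + (40 - 2497)/7 = -1 + (⅐)*(-2457) = -1 - 351 = -352)
B - C = -352 - 1*(-730) = -352 + 730 = 378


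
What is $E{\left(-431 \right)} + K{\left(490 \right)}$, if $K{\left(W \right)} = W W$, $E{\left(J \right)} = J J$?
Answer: $425861$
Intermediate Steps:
$E{\left(J \right)} = J^{2}$
$K{\left(W \right)} = W^{2}$
$E{\left(-431 \right)} + K{\left(490 \right)} = \left(-431\right)^{2} + 490^{2} = 185761 + 240100 = 425861$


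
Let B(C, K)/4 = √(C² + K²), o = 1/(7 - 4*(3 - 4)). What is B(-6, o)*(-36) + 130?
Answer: 130 - 144*√4357/11 ≈ -734.10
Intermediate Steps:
o = 1/11 (o = 1/(7 - 4*(-1)) = 1/(7 + 4) = 1/11 ≈ 0.090909)
B(C, K) = 4*√(C² + K²)
B(-6, o)*(-36) + 130 = (4*√((-6)² + (1/11)²))*(-36) + 130 = (4*√(36 + 1/121))*(-36) + 130 = (4*√(4357/121))*(-36) + 130 = (4*(√4357/11))*(-36) + 130 = (4*√4357/11)*(-36) + 130 = -144*√4357/11 + 130 = 130 - 144*√4357/11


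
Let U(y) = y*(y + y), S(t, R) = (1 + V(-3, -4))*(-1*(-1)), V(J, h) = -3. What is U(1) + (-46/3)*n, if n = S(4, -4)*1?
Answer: 98/3 ≈ 32.667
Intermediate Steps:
S(t, R) = -2 (S(t, R) = (1 - 3)*(-1*(-1)) = -2*1 = -2)
n = -2 (n = -2*1 = -2)
U(y) = 2*y² (U(y) = y*(2*y) = 2*y²)
U(1) + (-46/3)*n = 2*1² - 46/3*(-2) = 2*1 - 46*⅓*(-2) = 2 - 46/3*(-2) = 2 + 92/3 = 98/3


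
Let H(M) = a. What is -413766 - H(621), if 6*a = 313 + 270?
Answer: -2483179/6 ≈ -4.1386e+5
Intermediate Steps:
a = 583/6 (a = (313 + 270)/6 = (1/6)*583 = 583/6 ≈ 97.167)
H(M) = 583/6
-413766 - H(621) = -413766 - 1*583/6 = -413766 - 583/6 = -2483179/6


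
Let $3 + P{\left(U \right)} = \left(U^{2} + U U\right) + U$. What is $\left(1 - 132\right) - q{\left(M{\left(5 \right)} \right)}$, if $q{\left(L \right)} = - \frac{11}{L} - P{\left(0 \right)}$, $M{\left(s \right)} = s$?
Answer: $- \frac{659}{5} \approx -131.8$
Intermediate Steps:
$P{\left(U \right)} = -3 + U + 2 U^{2}$ ($P{\left(U \right)} = -3 + \left(\left(U^{2} + U U\right) + U\right) = -3 + \left(\left(U^{2} + U^{2}\right) + U\right) = -3 + \left(2 U^{2} + U\right) = -3 + \left(U + 2 U^{2}\right) = -3 + U + 2 U^{2}$)
$q{\left(L \right)} = 3 - \frac{11}{L}$ ($q{\left(L \right)} = - \frac{11}{L} - \left(-3 + 0 + 2 \cdot 0^{2}\right) = - \frac{11}{L} - \left(-3 + 0 + 2 \cdot 0\right) = - \frac{11}{L} - \left(-3 + 0 + 0\right) = - \frac{11}{L} - -3 = - \frac{11}{L} + 3 = 3 - \frac{11}{L}$)
$\left(1 - 132\right) - q{\left(M{\left(5 \right)} \right)} = \left(1 - 132\right) - \left(3 - \frac{11}{5}\right) = -131 - \left(3 - \frac{11}{5}\right) = -131 - \frac{4}{5} = - \frac{659}{5}$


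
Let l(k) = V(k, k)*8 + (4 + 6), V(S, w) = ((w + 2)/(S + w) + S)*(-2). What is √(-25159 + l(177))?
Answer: I*√876870213/177 ≈ 167.3*I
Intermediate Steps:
V(S, w) = -2*S - 2*(2 + w)/(S + w) (V(S, w) = ((2 + w)/(S + w) + S)*(-2) = (S + (2 + w)/(S + w))*(-2) = -2*S - 2*(2 + w)/(S + w))
l(k) = 10 + 8*(-2 - k - 2*k²)/k (l(k) = (2*(-2 - k - k² - k*k)/(k + k))*8 + (4 + 6) = (2*(-2 - k - k² - k²)/((2*k)))*8 + 10 = (2*(1/(2*k))*(-2 - k - 2*k²))*8 + 10 = ((-2 - k - 2*k²)/k)*8 + 10 = 8*(-2 - k - 2*k²)/k + 10 = 10 + 8*(-2 - k - 2*k²)/k)
√(-25159 + l(177)) = √(-25159 + (2 - 16*177 - 16/177)) = √(-25159 + (2 - 2832 - 16*1/177)) = √(-25159 + (2 - 2832 - 16/177)) = √(-25159 - 500926/177) = √(-4954069/177) = I*√876870213/177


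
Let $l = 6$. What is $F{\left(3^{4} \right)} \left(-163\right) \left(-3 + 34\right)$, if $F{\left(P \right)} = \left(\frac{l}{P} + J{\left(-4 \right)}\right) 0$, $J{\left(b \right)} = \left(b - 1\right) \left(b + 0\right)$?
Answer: $0$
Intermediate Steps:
$J{\left(b \right)} = b \left(-1 + b\right)$ ($J{\left(b \right)} = \left(-1 + b\right) b = b \left(-1 + b\right)$)
$F{\left(P \right)} = 0$ ($F{\left(P \right)} = \left(\frac{6}{P} - 4 \left(-1 - 4\right)\right) 0 = \left(\frac{6}{P} - -20\right) 0 = \left(\frac{6}{P} + 20\right) 0 = \left(20 + \frac{6}{P}\right) 0 = 0$)
$F{\left(3^{4} \right)} \left(-163\right) \left(-3 + 34\right) = 0 \left(-163\right) \left(-3 + 34\right) = 0 \cdot 31 = 0$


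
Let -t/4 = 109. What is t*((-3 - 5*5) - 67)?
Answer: 41420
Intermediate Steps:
t = -436 (t = -4*109 = -436)
t*((-3 - 5*5) - 67) = -436*((-3 - 5*5) - 67) = -436*((-3 - 25) - 67) = -436*(-28 - 67) = -436*(-95) = 41420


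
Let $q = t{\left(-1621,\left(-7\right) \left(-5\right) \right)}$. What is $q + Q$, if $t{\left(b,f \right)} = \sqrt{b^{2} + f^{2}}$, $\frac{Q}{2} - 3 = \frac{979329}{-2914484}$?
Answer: $\frac{7764123}{1457242} + \sqrt{2628866} \approx 1626.7$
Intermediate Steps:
$Q = \frac{7764123}{1457242}$ ($Q = 6 + 2 \frac{979329}{-2914484} = 6 + 2 \cdot 979329 \left(- \frac{1}{2914484}\right) = 6 + 2 \left(- \frac{979329}{2914484}\right) = 6 - \frac{979329}{1457242} = \frac{7764123}{1457242} \approx 5.328$)
$q = \sqrt{2628866}$ ($q = \sqrt{\left(-1621\right)^{2} + \left(\left(-7\right) \left(-5\right)\right)^{2}} = \sqrt{2627641 + 35^{2}} = \sqrt{2627641 + 1225} = \sqrt{2628866} \approx 1621.4$)
$q + Q = \sqrt{2628866} + \frac{7764123}{1457242} = \frac{7764123}{1457242} + \sqrt{2628866}$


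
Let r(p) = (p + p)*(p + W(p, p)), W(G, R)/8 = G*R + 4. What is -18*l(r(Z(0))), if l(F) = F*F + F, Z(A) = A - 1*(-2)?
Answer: -1259280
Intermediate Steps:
W(G, R) = 32 + 8*G*R (W(G, R) = 8*(G*R + 4) = 8*(4 + G*R) = 32 + 8*G*R)
Z(A) = 2 + A (Z(A) = A + 2 = 2 + A)
r(p) = 2*p*(32 + p + 8*p**2) (r(p) = (p + p)*(p + (32 + 8*p*p)) = (2*p)*(p + (32 + 8*p**2)) = (2*p)*(32 + p + 8*p**2) = 2*p*(32 + p + 8*p**2))
l(F) = F + F**2 (l(F) = F**2 + F = F + F**2)
-18*l(r(Z(0))) = -18*2*(2 + 0)*(32 + (2 + 0) + 8*(2 + 0)**2)*(1 + 2*(2 + 0)*(32 + (2 + 0) + 8*(2 + 0)**2)) = -18*2*2*(32 + 2 + 8*2**2)*(1 + 2*2*(32 + 2 + 8*2**2)) = -18*2*2*(32 + 2 + 8*4)*(1 + 2*2*(32 + 2 + 8*4)) = -18*2*2*(32 + 2 + 32)*(1 + 2*2*(32 + 2 + 32)) = -18*2*2*66*(1 + 2*2*66) = -4752*(1 + 264) = -4752*265 = -18*69960 = -1259280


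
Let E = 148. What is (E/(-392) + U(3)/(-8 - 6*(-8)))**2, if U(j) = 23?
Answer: 149769/3841600 ≈ 0.038986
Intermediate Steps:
(E/(-392) + U(3)/(-8 - 6*(-8)))**2 = (148/(-392) + 23/(-8 - 6*(-8)))**2 = (148*(-1/392) + 23/(-8 + 48))**2 = (-37/98 + 23/40)**2 = (387/1960)**2 = 149769/3841600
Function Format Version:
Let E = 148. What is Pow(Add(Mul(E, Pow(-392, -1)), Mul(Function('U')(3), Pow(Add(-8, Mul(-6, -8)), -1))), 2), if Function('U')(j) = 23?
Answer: Rational(149769, 3841600) ≈ 0.038986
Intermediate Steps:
Pow(Add(Mul(E, Pow(-392, -1)), Mul(Function('U')(3), Pow(Add(-8, Mul(-6, -8)), -1))), 2) = Pow(Add(Mul(148, Pow(-392, -1)), Mul(23, Pow(Add(-8, Mul(-6, -8)), -1))), 2) = Pow(Add(Mul(148, Rational(-1, 392)), Mul(23, Pow(Add(-8, 48), -1))), 2) = Pow(Add(Rational(-37, 98), Mul(23, Pow(40, -1))), 2) = Pow(Add(Rational(-37, 98), Mul(23, Rational(1, 40))), 2) = Pow(Add(Rational(-37, 98), Rational(23, 40)), 2) = Pow(Rational(387, 1960), 2) = Rational(149769, 3841600)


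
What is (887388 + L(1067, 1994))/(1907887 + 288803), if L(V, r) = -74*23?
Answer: 442843/1098345 ≈ 0.40319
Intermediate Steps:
L(V, r) = -1702
(887388 + L(1067, 1994))/(1907887 + 288803) = (887388 - 1702)/(1907887 + 288803) = 885686/2196690 = 885686*(1/2196690) = 442843/1098345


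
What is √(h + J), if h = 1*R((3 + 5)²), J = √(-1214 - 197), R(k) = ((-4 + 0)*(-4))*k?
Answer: √(1024 + I*√1411) ≈ 32.005 + 0.5868*I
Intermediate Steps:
R(k) = 16*k (R(k) = (-4*(-4))*k = 16*k)
J = I*√1411 (J = √(-1411) = I*√1411 ≈ 37.563*I)
h = 1024 (h = 1*(16*(3 + 5)²) = 1*(16*8²) = 1*(16*64) = 1*1024 = 1024)
√(h + J) = √(1024 + I*√1411)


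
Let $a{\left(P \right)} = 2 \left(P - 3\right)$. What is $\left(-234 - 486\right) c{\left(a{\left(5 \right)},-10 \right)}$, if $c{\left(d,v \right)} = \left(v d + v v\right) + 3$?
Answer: $-45360$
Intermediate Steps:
$a{\left(P \right)} = -6 + 2 P$ ($a{\left(P \right)} = 2 \left(-3 + P\right) = -6 + 2 P$)
$c{\left(d,v \right)} = 3 + v^{2} + d v$ ($c{\left(d,v \right)} = \left(d v + v^{2}\right) + 3 = \left(v^{2} + d v\right) + 3 = 3 + v^{2} + d v$)
$\left(-234 - 486\right) c{\left(a{\left(5 \right)},-10 \right)} = \left(-234 - 486\right) \left(3 + \left(-10\right)^{2} + \left(-6 + 2 \cdot 5\right) \left(-10\right)\right) = - 720 \left(3 + 100 + \left(-6 + 10\right) \left(-10\right)\right) = - 720 \left(3 + 100 + 4 \left(-10\right)\right) = - 720 \left(3 + 100 - 40\right) = \left(-720\right) 63 = -45360$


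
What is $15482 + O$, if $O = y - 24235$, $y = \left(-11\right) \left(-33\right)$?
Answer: $-8390$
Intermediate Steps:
$y = 363$
$O = -23872$ ($O = 363 - 24235 = -23872$)
$15482 + O = 15482 - 23872 = -8390$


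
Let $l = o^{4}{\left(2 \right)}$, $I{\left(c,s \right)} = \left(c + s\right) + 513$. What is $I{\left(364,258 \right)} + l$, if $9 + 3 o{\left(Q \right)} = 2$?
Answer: $\frac{94336}{81} \approx 1164.6$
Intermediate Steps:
$o{\left(Q \right)} = - \frac{7}{3}$ ($o{\left(Q \right)} = -3 + \frac{1}{3} \cdot 2 = -3 + \frac{2}{3} = - \frac{7}{3}$)
$I{\left(c,s \right)} = 513 + c + s$
$l = \frac{2401}{81}$ ($l = \left(- \frac{7}{3}\right)^{4} = \frac{2401}{81} \approx 29.642$)
$I{\left(364,258 \right)} + l = \left(513 + 364 + 258\right) + \frac{2401}{81} = 1135 + \frac{2401}{81} = \frac{94336}{81}$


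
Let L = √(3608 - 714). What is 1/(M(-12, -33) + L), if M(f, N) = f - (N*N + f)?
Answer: -1089/1183027 - √2894/1183027 ≈ -0.00096599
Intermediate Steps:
L = √2894 ≈ 53.796
M(f, N) = -N² (M(f, N) = f - (N² + f) = f - (f + N²) = f + (-f - N²) = -N²)
1/(M(-12, -33) + L) = 1/(-1*(-33)² + √2894) = 1/(-1*1089 + √2894) = 1/(-1089 + √2894)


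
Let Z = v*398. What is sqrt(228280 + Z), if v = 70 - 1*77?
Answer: sqrt(225494) ≈ 474.86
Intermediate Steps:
v = -7 (v = 70 - 77 = -7)
Z = -2786 (Z = -7*398 = -2786)
sqrt(228280 + Z) = sqrt(228280 - 2786) = sqrt(225494)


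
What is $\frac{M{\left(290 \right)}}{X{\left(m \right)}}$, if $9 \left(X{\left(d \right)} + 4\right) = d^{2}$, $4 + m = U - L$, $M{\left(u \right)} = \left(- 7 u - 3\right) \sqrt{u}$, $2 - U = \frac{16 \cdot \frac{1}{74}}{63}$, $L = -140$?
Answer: $- \frac{99417865617 \sqrt{290}}{103275980704} \approx -16.393$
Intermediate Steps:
$U = \frac{4654}{2331}$ ($U = 2 - \frac{16 \cdot \frac{1}{74}}{63} = 2 - 16 \cdot \frac{1}{74} \cdot \frac{1}{63} = 2 - \frac{8}{37} \cdot \frac{1}{63} = 2 - \frac{8}{2331} = \frac{4654}{2331} \approx 1.9966$)
$M{\left(u \right)} = \sqrt{u} \left(-3 - 7 u\right)$ ($M{\left(u \right)} = \left(-3 - 7 u\right) \sqrt{u} = \sqrt{u} \left(-3 - 7 u\right)$)
$m = \frac{321670}{2331}$ ($m = -4 + \left(\frac{4654}{2331} - -140\right) = -4 + \left(\frac{4654}{2331} + 140\right) = -4 + \frac{330994}{2331} = \frac{321670}{2331} \approx 138.0$)
$X{\left(d \right)} = -4 + \frac{d^{2}}{9}$
$\frac{M{\left(290 \right)}}{X{\left(m \right)}} = \frac{\sqrt{290} \left(-3 - 2030\right)}{-4 + \frac{\left(\frac{321670}{2331}\right)^{2}}{9}} = \frac{\sqrt{290} \left(-3 - 2030\right)}{-4 + \frac{1}{9} \cdot \frac{103471588900}{5433561}} = \frac{\sqrt{290} \left(-2033\right)}{-4 + \frac{103471588900}{48902049}} = \frac{\left(-2033\right) \sqrt{290}}{\frac{103275980704}{48902049}} = - 2033 \sqrt{290} \cdot \frac{48902049}{103275980704} = - \frac{99417865617 \sqrt{290}}{103275980704}$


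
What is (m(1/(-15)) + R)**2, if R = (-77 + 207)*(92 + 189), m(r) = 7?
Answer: 1334952369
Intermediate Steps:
R = 36530 (R = 130*281 = 36530)
(m(1/(-15)) + R)**2 = (7 + 36530)**2 = 36537**2 = 1334952369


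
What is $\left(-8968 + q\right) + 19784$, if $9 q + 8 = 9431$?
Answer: $11863$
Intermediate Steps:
$q = 1047$ ($q = - \frac{8}{9} + \frac{1}{9} \cdot 9431 = - \frac{8}{9} + \frac{9431}{9} = 1047$)
$\left(-8968 + q\right) + 19784 = \left(-8968 + 1047\right) + 19784 = -7921 + 19784 = 11863$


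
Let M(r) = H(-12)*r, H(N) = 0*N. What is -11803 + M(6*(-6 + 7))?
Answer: -11803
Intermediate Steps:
H(N) = 0
M(r) = 0 (M(r) = 0*r = 0)
-11803 + M(6*(-6 + 7)) = -11803 + 0 = -11803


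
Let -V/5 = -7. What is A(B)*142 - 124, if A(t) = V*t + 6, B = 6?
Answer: 30548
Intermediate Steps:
V = 35 (V = -5*(-7) = 35)
A(t) = 6 + 35*t (A(t) = 35*t + 6 = 6 + 35*t)
A(B)*142 - 124 = (6 + 35*6)*142 - 124 = (6 + 210)*142 - 124 = 216*142 - 124 = 30672 - 124 = 30548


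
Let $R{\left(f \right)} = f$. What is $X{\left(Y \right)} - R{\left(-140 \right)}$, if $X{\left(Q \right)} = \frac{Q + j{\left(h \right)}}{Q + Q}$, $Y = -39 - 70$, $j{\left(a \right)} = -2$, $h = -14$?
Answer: $\frac{30631}{218} \approx 140.51$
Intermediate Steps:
$Y = -109$ ($Y = -39 - 70 = -109$)
$X{\left(Q \right)} = \frac{-2 + Q}{2 Q}$ ($X{\left(Q \right)} = \frac{Q - 2}{Q + Q} = \frac{-2 + Q}{2 Q}$)
$X{\left(Y \right)} - R{\left(-140 \right)} = \frac{-2 - 109}{2 \left(-109\right)} - -140 = \frac{1}{2} \left(- \frac{1}{109}\right) \left(-111\right) + 140 = \frac{111}{218} + 140 = \frac{30631}{218}$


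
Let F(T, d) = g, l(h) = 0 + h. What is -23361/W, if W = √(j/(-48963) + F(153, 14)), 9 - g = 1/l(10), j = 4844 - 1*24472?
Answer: -23361*√2229768654810/4553987 ≈ -7660.0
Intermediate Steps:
l(h) = h
j = -19628 (j = 4844 - 24472 = -19628)
g = 89/10 (g = 9 - 1/10 = 9 - 1*⅒ = 9 - ⅒ = 89/10 ≈ 8.9000)
F(T, d) = 89/10
W = √2229768654810/489630 (W = √(-19628/(-48963) + 89/10) = √(-19628*(-1/48963) + 89/10) = √(19628/48963 + 89/10) = √(4553987/489630) = √2229768654810/489630 ≈ 3.0497)
-23361/W = -23361*√2229768654810/4553987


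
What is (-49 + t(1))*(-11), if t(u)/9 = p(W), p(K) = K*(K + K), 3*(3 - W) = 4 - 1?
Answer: -253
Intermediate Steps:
W = 2 (W = 3 - (4 - 1)/3 = 3 - 1/3*3 = 3 - 1 = 2)
p(K) = 2*K**2 (p(K) = K*(2*K) = 2*K**2)
t(u) = 72 (t(u) = 9*(2*2**2) = 9*(2*4) = 9*8 = 72)
(-49 + t(1))*(-11) = (-49 + 72)*(-11) = 23*(-11) = -253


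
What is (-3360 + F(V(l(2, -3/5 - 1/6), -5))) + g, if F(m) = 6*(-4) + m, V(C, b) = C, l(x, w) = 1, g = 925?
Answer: -2458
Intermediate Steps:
F(m) = -24 + m
(-3360 + F(V(l(2, -3/5 - 1/6), -5))) + g = (-3360 + (-24 + 1)) + 925 = (-3360 - 23) + 925 = -3383 + 925 = -2458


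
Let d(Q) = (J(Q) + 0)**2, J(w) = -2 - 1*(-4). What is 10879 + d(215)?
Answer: 10883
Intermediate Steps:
J(w) = 2 (J(w) = -2 + 4 = 2)
d(Q) = 4 (d(Q) = (2 + 0)**2 = 2**2 = 4)
10879 + d(215) = 10879 + 4 = 10883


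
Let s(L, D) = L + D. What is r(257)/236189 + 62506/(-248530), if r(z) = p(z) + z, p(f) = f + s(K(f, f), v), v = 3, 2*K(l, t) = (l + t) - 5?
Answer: -14571488739/58700052170 ≈ -0.24824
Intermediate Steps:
K(l, t) = -5/2 + l/2 + t/2 (K(l, t) = ((l + t) - 5)/2 = (-5 + l + t)/2 = -5/2 + l/2 + t/2)
s(L, D) = D + L
p(f) = 1/2 + 2*f (p(f) = f + (3 + (-5/2 + f/2 + f/2)) = f + (3 + (-5/2 + f)) = f + (1/2 + f) = 1/2 + 2*f)
r(z) = 1/2 + 3*z (r(z) = (1/2 + 2*z) + z = 1/2 + 3*z)
r(257)/236189 + 62506/(-248530) = (1/2 + 3*257)/236189 + 62506/(-248530) = (1/2 + 771)*(1/236189) + 62506*(-1/248530) = (1543/2)*(1/236189) - 31253/124265 = 1543/472378 - 31253/124265 = -14571488739/58700052170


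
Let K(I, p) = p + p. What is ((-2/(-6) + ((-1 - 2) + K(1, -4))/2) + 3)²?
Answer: 169/36 ≈ 4.6944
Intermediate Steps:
K(I, p) = 2*p
((-2/(-6) + ((-1 - 2) + K(1, -4))/2) + 3)² = ((-2/(-6) + ((-1 - 2) + 2*(-4))/2) + 3)² = ((-2*(-⅙) + (-3 - 8)*(½)) + 3)² = ((⅓ - 11*½) + 3)² = ((⅓ - 11/2) + 3)² = (-31/6 + 3)² = (-13/6)² = 169/36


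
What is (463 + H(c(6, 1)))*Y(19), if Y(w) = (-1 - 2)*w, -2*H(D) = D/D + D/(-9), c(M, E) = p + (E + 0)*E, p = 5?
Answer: -52763/2 ≈ -26382.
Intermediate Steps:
c(M, E) = 5 + E² (c(M, E) = 5 + (E + 0)*E = 5 + E*E = 5 + E²)
H(D) = -½ + D/18 (H(D) = -(D/D + D/(-9))/2 = -(1 + D*(-⅑))/2 = -(1 - D/9)/2 = -½ + D/18)
Y(w) = -3*w
(463 + H(c(6, 1)))*Y(19) = (463 + (-½ + (5 + 1²)/18))*(-3*19) = (463 + (-½ + (5 + 1)/18))*(-57) = (463 + (-½ + (1/18)*6))*(-57) = (463 + (-½ + ⅓))*(-57) = (463 - ⅙)*(-57) = (2777/6)*(-57) = -52763/2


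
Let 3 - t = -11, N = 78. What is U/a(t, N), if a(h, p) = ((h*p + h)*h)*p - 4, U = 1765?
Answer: 1765/1207748 ≈ 0.0014614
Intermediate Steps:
t = 14 (t = 3 - 1*(-11) = 3 + 11 = 14)
a(h, p) = -4 + h*p*(h + h*p) (a(h, p) = ((h + h*p)*h)*p - 4 = (h*(h + h*p))*p - 4 = h*p*(h + h*p) - 4 = -4 + h*p*(h + h*p))
U/a(t, N) = 1765/(-4 + 78*14² + 14²*78²) = 1765/(-4 + 78*196 + 196*6084) = 1765/(-4 + 15288 + 1192464) = 1765/1207748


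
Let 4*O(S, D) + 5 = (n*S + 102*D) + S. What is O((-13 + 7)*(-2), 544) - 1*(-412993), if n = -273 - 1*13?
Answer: 1704035/4 ≈ 4.2601e+5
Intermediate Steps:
n = -286 (n = -273 - 13 = -286)
O(S, D) = -5/4 - 285*S/4 + 51*D/2 (O(S, D) = -5/4 + ((-286*S + 102*D) + S)/4 = -5/4 + (-285*S + 102*D)/4 = -5/4 + (-285*S/4 + 51*D/2) = -5/4 - 285*S/4 + 51*D/2)
O((-13 + 7)*(-2), 544) - 1*(-412993) = (-5/4 - 285*(-13 + 7)*(-2)/4 + (51/2)*544) - 1*(-412993) = (-5/4 - (-855)*(-2)/2 + 13872) + 412993 = (-5/4 - 285/4*12 + 13872) + 412993 = (-5/4 - 855 + 13872) + 412993 = 52063/4 + 412993 = 1704035/4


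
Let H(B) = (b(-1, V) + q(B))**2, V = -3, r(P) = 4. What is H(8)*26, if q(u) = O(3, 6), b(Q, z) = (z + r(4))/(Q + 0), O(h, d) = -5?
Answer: 936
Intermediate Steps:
b(Q, z) = (4 + z)/Q (b(Q, z) = (z + 4)/(Q + 0) = (4 + z)/Q)
q(u) = -5
H(B) = 36 (H(B) = ((4 - 3)/(-1) - 5)**2 = (-1*1 - 5)**2 = (-1 - 5)**2 = (-6)**2 = 36)
H(8)*26 = 36*26 = 936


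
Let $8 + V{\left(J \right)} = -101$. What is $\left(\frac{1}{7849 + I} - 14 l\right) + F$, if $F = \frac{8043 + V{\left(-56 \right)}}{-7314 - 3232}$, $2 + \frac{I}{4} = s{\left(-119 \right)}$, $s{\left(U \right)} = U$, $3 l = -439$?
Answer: $\frac{26510693236}{12945215} \approx 2047.9$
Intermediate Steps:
$l = - \frac{439}{3}$ ($l = \frac{1}{3} \left(-439\right) = - \frac{439}{3} \approx -146.33$)
$V{\left(J \right)} = -109$ ($V{\left(J \right)} = -8 - 101 = -109$)
$I = -484$ ($I = -8 + 4 \left(-119\right) = -8 - 476 = -484$)
$F = - \frac{3967}{5273}$ ($F = \frac{8043 - 109}{-7314 - 3232} = \frac{7934}{-7314 - 3232} = \frac{7934}{-10546} = 7934 \left(- \frac{1}{10546}\right) = - \frac{3967}{5273} \approx -0.75232$)
$\left(\frac{1}{7849 + I} - 14 l\right) + F = \left(\frac{1}{7849 - 484} - - \frac{6146}{3}\right) - \frac{3967}{5273} = \left(\frac{1}{7365} + \frac{6146}{3}\right) - \frac{3967}{5273} = \frac{5029477}{2455} - \frac{3967}{5273} = \frac{26510693236}{12945215}$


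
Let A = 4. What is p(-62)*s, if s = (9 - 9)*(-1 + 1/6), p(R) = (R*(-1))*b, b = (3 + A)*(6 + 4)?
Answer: 0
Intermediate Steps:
b = 70 (b = (3 + 4)*(6 + 4) = 7*10 = 70)
p(R) = -70*R (p(R) = (R*(-1))*70 = -R*70 = -70*R)
s = 0 (s = 0*(-1 + ⅙) = 0*(-⅚) = 0)
p(-62)*s = -70*(-62)*0 = 4340*0 = 0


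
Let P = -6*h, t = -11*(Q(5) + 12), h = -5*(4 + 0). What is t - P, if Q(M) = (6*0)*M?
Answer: -252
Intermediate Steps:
Q(M) = 0 (Q(M) = 0*M = 0)
h = -20 (h = -5*4 = -20)
t = -132 (t = -11*(0 + 12) = -11*12 = -132)
P = 120 (P = -6*(-20) = 120)
t - P = -132 - 1*120 = -132 - 120 = -252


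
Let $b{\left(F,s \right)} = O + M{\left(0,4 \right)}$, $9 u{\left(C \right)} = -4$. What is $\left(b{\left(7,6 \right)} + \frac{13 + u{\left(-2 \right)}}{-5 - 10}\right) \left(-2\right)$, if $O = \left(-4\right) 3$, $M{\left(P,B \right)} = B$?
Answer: $\frac{2386}{135} \approx 17.674$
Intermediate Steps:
$O = -12$
$u{\left(C \right)} = - \frac{4}{9}$ ($u{\left(C \right)} = \frac{1}{9} \left(-4\right) = - \frac{4}{9}$)
$b{\left(F,s \right)} = -8$ ($b{\left(F,s \right)} = -12 + 4 = -8$)
$\left(b{\left(7,6 \right)} + \frac{13 + u{\left(-2 \right)}}{-5 - 10}\right) \left(-2\right) = \left(-8 + \frac{13 - \frac{4}{9}}{-5 - 10}\right) \left(-2\right) = \left(-8 + \frac{113}{9 \left(-15\right)}\right) \left(-2\right) = \left(-8 + \frac{113}{9} \left(- \frac{1}{15}\right)\right) \left(-2\right) = \left(-8 - \frac{113}{135}\right) \left(-2\right) = \left(- \frac{1193}{135}\right) \left(-2\right) = \frac{2386}{135}$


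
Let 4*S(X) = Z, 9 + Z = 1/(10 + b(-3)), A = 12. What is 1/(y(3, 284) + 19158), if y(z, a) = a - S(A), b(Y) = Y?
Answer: 14/272219 ≈ 5.1429e-5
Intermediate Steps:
Z = -62/7 (Z = -9 + 1/(10 - 3) = -9 + 1/7 = -9 + ⅐ = -62/7 ≈ -8.8571)
S(X) = -31/14 (S(X) = (¼)*(-62/7) = -31/14)
y(z, a) = 31/14 + a (y(z, a) = a - 1*(-31/14) = a + 31/14 = 31/14 + a)
1/(y(3, 284) + 19158) = 1/((31/14 + 284) + 19158) = 1/(4007/14 + 19158) = 1/(272219/14) = 14/272219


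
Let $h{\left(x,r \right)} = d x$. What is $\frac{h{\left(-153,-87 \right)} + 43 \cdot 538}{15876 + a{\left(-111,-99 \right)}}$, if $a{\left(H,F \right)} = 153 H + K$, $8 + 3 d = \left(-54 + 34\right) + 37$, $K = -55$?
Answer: $- \frac{22675}{1162} \approx -19.514$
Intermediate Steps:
$d = 3$ ($d = - \frac{8}{3} + \frac{\left(-54 + 34\right) + 37}{3} = - \frac{8}{3} + \frac{-20 + 37}{3} = - \frac{8}{3} + \frac{1}{3} \cdot 17 = - \frac{8}{3} + \frac{17}{3} = 3$)
$h{\left(x,r \right)} = 3 x$
$a{\left(H,F \right)} = -55 + 153 H$ ($a{\left(H,F \right)} = 153 H - 55 = -55 + 153 H$)
$\frac{h{\left(-153,-87 \right)} + 43 \cdot 538}{15876 + a{\left(-111,-99 \right)}} = \frac{3 \left(-153\right) + 43 \cdot 538}{15876 + \left(-55 + 153 \left(-111\right)\right)} = \frac{-459 + 23134}{15876 - 17038} = \frac{22675}{15876 - 17038} = \frac{22675}{-1162} = 22675 \left(- \frac{1}{1162}\right) = - \frac{22675}{1162}$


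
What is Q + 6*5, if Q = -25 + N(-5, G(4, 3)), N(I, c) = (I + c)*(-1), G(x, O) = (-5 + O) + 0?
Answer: 12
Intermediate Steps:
G(x, O) = -5 + O
N(I, c) = -I - c
Q = -18 (Q = -25 + (-1*(-5) - (-5 + 3)) = -25 + (5 - 1*(-2)) = -25 + (5 + 2) = -25 + 7 = -18)
Q + 6*5 = -18 + 6*5 = -18 + 30 = 12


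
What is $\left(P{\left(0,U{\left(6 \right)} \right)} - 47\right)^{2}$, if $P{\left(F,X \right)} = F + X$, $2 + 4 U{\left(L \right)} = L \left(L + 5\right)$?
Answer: $961$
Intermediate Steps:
$U{\left(L \right)} = - \frac{1}{2} + \frac{L \left(5 + L\right)}{4}$ ($U{\left(L \right)} = - \frac{1}{2} + \frac{L \left(L + 5\right)}{4} = - \frac{1}{2} + \frac{L \left(5 + L\right)}{4}$)
$\left(P{\left(0,U{\left(6 \right)} \right)} - 47\right)^{2} = \left(\left(0 + \left(- \frac{1}{2} + \frac{6^{2}}{4} + \frac{5}{4} \cdot 6\right)\right) - 47\right)^{2} = \left(\left(0 + \left(- \frac{1}{2} + \frac{1}{4} \cdot 36 + \frac{15}{2}\right)\right) - 47\right)^{2} = \left(\left(0 + \left(- \frac{1}{2} + 9 + \frac{15}{2}\right)\right) - 47\right)^{2} = \left(\left(0 + 16\right) - 47\right)^{2} = \left(16 - 47\right)^{2} = \left(-31\right)^{2} = 961$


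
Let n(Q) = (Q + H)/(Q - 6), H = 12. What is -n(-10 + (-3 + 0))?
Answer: -1/19 ≈ -0.052632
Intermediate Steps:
n(Q) = (12 + Q)/(-6 + Q) (n(Q) = (Q + 12)/(Q - 6) = (12 + Q)/(-6 + Q))
-n(-10 + (-3 + 0)) = -(12 + (-10 + (-3 + 0)))/(-6 + (-10 + (-3 + 0))) = -(12 + (-10 - 3))/(-6 + (-10 - 3)) = -(12 - 13)/(-6 - 13) = -(-1)/(-19) = -(-1)*(-1)/19 = -1*1/19 = -1/19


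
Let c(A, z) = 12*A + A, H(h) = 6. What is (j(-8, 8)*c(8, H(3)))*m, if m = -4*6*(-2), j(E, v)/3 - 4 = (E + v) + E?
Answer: -59904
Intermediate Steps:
j(E, v) = 12 + 3*v + 6*E (j(E, v) = 12 + 3*((E + v) + E) = 12 + 3*(v + 2*E) = 12 + (3*v + 6*E) = 12 + 3*v + 6*E)
c(A, z) = 13*A
m = 48 (m = -24*(-2) = 48)
(j(-8, 8)*c(8, H(3)))*m = ((12 + 3*8 + 6*(-8))*(13*8))*48 = ((12 + 24 - 48)*104)*48 = -12*104*48 = -1248*48 = -59904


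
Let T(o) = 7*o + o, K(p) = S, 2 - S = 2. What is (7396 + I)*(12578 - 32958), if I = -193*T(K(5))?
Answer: -150730480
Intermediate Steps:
S = 0 (S = 2 - 1*2 = 2 - 2 = 0)
K(p) = 0
T(o) = 8*o
I = 0 (I = -1544*0 = -193*0 = 0)
(7396 + I)*(12578 - 32958) = (7396 + 0)*(12578 - 32958) = 7396*(-20380) = -150730480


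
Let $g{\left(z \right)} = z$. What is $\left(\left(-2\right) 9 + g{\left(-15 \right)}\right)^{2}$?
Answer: $1089$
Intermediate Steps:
$\left(\left(-2\right) 9 + g{\left(-15 \right)}\right)^{2} = \left(\left(-2\right) 9 - 15\right)^{2} = \left(-18 - 15\right)^{2} = \left(-33\right)^{2} = 1089$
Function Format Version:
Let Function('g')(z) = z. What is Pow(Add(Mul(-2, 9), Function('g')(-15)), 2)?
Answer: 1089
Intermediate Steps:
Pow(Add(Mul(-2, 9), Function('g')(-15)), 2) = Pow(Add(Mul(-2, 9), -15), 2) = Pow(Add(-18, -15), 2) = Pow(-33, 2) = 1089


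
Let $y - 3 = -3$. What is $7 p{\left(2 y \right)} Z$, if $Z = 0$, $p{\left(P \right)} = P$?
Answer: $0$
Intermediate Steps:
$y = 0$ ($y = 3 - 3 = 0$)
$7 p{\left(2 y \right)} Z = 7 \cdot 2 \cdot 0 \cdot 0 = 7 \cdot 0 \cdot 0 = 0 \cdot 0 = 0$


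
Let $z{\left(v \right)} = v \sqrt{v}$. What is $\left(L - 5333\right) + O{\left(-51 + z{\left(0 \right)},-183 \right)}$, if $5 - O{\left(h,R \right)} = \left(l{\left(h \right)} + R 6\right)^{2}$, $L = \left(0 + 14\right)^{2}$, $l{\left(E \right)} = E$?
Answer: $-1325333$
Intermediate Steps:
$z{\left(v \right)} = v^{\frac{3}{2}}$
$L = 196$ ($L = 14^{2} = 196$)
$O{\left(h,R \right)} = 5 - \left(h + 6 R\right)^{2}$ ($O{\left(h,R \right)} = 5 - \left(h + R 6\right)^{2} = 5 - \left(h + 6 R\right)^{2}$)
$\left(L - 5333\right) + O{\left(-51 + z{\left(0 \right)},-183 \right)} = \left(196 - 5333\right) + \left(5 - \left(\left(-51 + 0^{\frac{3}{2}}\right) + 6 \left(-183\right)\right)^{2}\right) = -5137 + \left(5 - \left(\left(-51 + 0\right) - 1098\right)^{2}\right) = -5137 + \left(5 - \left(-51 - 1098\right)^{2}\right) = -5137 + \left(5 - \left(-1149\right)^{2}\right) = -5137 + \left(5 - 1320201\right) = -5137 - 1320196 = -1325333$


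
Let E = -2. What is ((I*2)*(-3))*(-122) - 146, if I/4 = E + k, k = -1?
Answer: -8930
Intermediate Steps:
I = -12 (I = 4*(-2 - 1) = 4*(-3) = -12)
((I*2)*(-3))*(-122) - 146 = (-12*2*(-3))*(-122) - 146 = -24*(-3)*(-122) - 146 = 72*(-122) - 146 = -8784 - 146 = -8930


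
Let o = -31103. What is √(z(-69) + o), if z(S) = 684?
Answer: I*√30419 ≈ 174.41*I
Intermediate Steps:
√(z(-69) + o) = √(684 - 31103) = √(-30419) = I*√30419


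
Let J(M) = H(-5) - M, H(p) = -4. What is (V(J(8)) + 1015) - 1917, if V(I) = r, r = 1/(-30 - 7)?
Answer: -33375/37 ≈ -902.03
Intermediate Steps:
r = -1/37 (r = 1/(-37) = -1/37 ≈ -0.027027)
J(M) = -4 - M
V(I) = -1/37
(V(J(8)) + 1015) - 1917 = (-1/37 + 1015) - 1917 = 37554/37 - 1917 = -33375/37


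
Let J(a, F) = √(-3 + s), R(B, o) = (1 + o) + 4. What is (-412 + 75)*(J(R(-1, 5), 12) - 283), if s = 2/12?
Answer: 95371 - 337*I*√102/6 ≈ 95371.0 - 567.26*I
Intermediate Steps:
s = ⅙ (s = 2*(1/12) = ⅙ ≈ 0.16667)
R(B, o) = 5 + o
J(a, F) = I*√102/6 (J(a, F) = √(-3 + ⅙) = √(-17/6) = I*√102/6)
(-412 + 75)*(J(R(-1, 5), 12) - 283) = (-412 + 75)*(I*√102/6 - 283) = -337*(-283 + I*√102/6) = 95371 - 337*I*√102/6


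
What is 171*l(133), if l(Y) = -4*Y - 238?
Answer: -131670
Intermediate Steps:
l(Y) = -238 - 4*Y
171*l(133) = 171*(-238 - 4*133) = 171*(-238 - 532) = 171*(-770) = -131670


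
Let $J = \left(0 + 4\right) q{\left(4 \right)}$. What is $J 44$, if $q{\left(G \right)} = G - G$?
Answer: $0$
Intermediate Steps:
$q{\left(G \right)} = 0$
$J = 0$ ($J = \left(0 + 4\right) 0 = 4 \cdot 0 = 0$)
$J 44 = 0 \cdot 44 = 0$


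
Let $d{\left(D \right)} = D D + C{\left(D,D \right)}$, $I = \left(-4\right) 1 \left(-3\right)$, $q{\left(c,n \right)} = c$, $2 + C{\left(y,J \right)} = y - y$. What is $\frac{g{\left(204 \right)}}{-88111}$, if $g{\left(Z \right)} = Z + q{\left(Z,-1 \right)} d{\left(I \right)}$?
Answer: $- \frac{1716}{5183} \approx -0.33108$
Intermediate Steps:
$C{\left(y,J \right)} = -2$ ($C{\left(y,J \right)} = -2 + \left(y - y\right) = -2 + 0 = -2$)
$I = 12$ ($I = \left(-4\right) \left(-3\right) = 12$)
$d{\left(D \right)} = -2 + D^{2}$ ($d{\left(D \right)} = D D - 2 = D^{2} - 2 = -2 + D^{2}$)
$g{\left(Z \right)} = 143 Z$ ($g{\left(Z \right)} = Z + Z \left(-2 + 12^{2}\right) = Z + Z \left(-2 + 144\right) = Z + Z 142 = Z + 142 Z = 143 Z$)
$\frac{g{\left(204 \right)}}{-88111} = \frac{143 \cdot 204}{-88111} = 29172 \left(- \frac{1}{88111}\right) = - \frac{1716}{5183}$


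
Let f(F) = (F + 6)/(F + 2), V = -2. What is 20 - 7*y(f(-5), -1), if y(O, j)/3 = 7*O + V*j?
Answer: 27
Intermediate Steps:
f(F) = (6 + F)/(2 + F)
y(O, j) = -6*j + 21*O (y(O, j) = 3*(7*O - 2*j) = 3*(-2*j + 7*O) = -6*j + 21*O)
20 - 7*y(f(-5), -1) = 20 - 7*(-6*(-1) + 21*((6 - 5)/(2 - 5))) = 20 - 7*(6 + 21*(1/(-3))) = 20 - 7*(6 + 21*(-⅓*1)) = 20 - 7*(6 + 21*(-⅓)) = 20 - 7*(6 - 7) = 20 - 7*(-1) = 20 + 7 = 27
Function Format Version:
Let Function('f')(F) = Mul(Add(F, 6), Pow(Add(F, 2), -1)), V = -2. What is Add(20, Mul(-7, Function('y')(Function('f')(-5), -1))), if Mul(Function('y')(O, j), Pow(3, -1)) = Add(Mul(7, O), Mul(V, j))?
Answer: 27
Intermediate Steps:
Function('f')(F) = Mul(Pow(Add(2, F), -1), Add(6, F)) (Function('f')(F) = Mul(Add(6, F), Pow(Add(2, F), -1)) = Mul(Pow(Add(2, F), -1), Add(6, F)))
Function('y')(O, j) = Add(Mul(-6, j), Mul(21, O)) (Function('y')(O, j) = Mul(3, Add(Mul(7, O), Mul(-2, j))) = Mul(3, Add(Mul(-2, j), Mul(7, O))) = Add(Mul(-6, j), Mul(21, O)))
Add(20, Mul(-7, Function('y')(Function('f')(-5), -1))) = Add(20, Mul(-7, Add(Mul(-6, -1), Mul(21, Mul(Pow(Add(2, -5), -1), Add(6, -5)))))) = Add(20, Mul(-7, Add(6, Mul(21, Mul(Pow(-3, -1), 1))))) = Add(20, Mul(-7, Add(6, Mul(21, Mul(Rational(-1, 3), 1))))) = Add(20, Mul(-7, Add(6, Mul(21, Rational(-1, 3))))) = Add(20, Mul(-7, Add(6, -7))) = Add(20, Mul(-7, -1)) = Add(20, 7) = 27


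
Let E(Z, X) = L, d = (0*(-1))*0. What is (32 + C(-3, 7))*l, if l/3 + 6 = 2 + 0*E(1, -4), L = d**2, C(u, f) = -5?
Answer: -324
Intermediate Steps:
d = 0 (d = 0*0 = 0)
L = 0 (L = 0**2 = 0)
E(Z, X) = 0
l = -12 (l = -18 + 3*(2 + 0*0) = -18 + 3*(2 + 0) = -18 + 3*2 = -18 + 6 = -12)
(32 + C(-3, 7))*l = (32 - 5)*(-12) = 27*(-12) = -324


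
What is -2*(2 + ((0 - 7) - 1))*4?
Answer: 48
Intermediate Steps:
-2*(2 + ((0 - 7) - 1))*4 = -2*(2 + (-7 - 1))*4 = -2*(2 - 8)*4 = -(-12)*4 = -2*(-24) = 48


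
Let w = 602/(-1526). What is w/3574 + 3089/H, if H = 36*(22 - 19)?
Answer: 601682365/21036564 ≈ 28.602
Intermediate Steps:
H = 108 (H = 36*3 = 108)
w = -43/109 (w = 602*(-1/1526) = -43/109 ≈ -0.39450)
w/3574 + 3089/H = -43/109/3574 + 3089/108 = -43/109*1/3574 + 3089*(1/108) = -43/389566 + 3089/108 = 601682365/21036564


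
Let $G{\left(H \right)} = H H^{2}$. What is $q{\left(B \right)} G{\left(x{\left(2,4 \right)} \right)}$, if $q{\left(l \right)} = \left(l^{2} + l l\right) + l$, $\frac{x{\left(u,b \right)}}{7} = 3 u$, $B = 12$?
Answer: $22226400$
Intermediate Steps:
$x{\left(u,b \right)} = 21 u$ ($x{\left(u,b \right)} = 7 \cdot 3 u = 21 u$)
$G{\left(H \right)} = H^{3}$
$q{\left(l \right)} = l + 2 l^{2}$ ($q{\left(l \right)} = \left(l^{2} + l^{2}\right) + l = 2 l^{2} + l = l + 2 l^{2}$)
$q{\left(B \right)} G{\left(x{\left(2,4 \right)} \right)} = 12 \left(1 + 2 \cdot 12\right) \left(21 \cdot 2\right)^{3} = 12 \left(1 + 24\right) 42^{3} = 12 \cdot 25 \cdot 74088 = 300 \cdot 74088 = 22226400$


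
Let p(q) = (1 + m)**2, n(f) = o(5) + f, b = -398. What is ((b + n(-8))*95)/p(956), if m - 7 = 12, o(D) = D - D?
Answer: -3857/40 ≈ -96.425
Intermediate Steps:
o(D) = 0
m = 19 (m = 7 + 12 = 19)
n(f) = f (n(f) = 0 + f = f)
p(q) = 400 (p(q) = (1 + 19)**2 = 20**2 = 400)
((b + n(-8))*95)/p(956) = ((-398 - 8)*95)/400 = -406*95*(1/400) = -38570*1/400 = -3857/40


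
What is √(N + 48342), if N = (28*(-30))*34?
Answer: 3*√2198 ≈ 140.65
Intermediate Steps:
N = -28560 (N = -840*34 = -28560)
√(N + 48342) = √(-28560 + 48342) = √19782 = 3*√2198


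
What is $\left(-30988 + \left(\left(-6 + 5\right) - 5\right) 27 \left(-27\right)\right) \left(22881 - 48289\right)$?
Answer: $676208512$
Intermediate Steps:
$\left(-30988 + \left(\left(-6 + 5\right) - 5\right) 27 \left(-27\right)\right) \left(22881 - 48289\right) = \left(-30988 + \left(-1 - 5\right) 27 \left(-27\right)\right) \left(-25408\right) = \left(-30988 + \left(-6\right) 27 \left(-27\right)\right) \left(-25408\right) = \left(-30988 - -4374\right) \left(-25408\right) = \left(-30988 + 4374\right) \left(-25408\right) = \left(-26614\right) \left(-25408\right) = 676208512$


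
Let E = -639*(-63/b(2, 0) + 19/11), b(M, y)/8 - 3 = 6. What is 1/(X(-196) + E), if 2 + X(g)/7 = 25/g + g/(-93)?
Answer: -57288/31207205 ≈ -0.0018357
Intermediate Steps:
b(M, y) = 72 (b(M, y) = 24 + 8*6 = 24 + 48 = 72)
X(g) = -14 + 175/g - 7*g/93 (X(g) = -14 + 7*(25/g + g/(-93)) = -14 + 7*(25/g + g*(-1/93)) = -14 + 7*(25/g - g/93) = -14 + (175/g - 7*g/93) = -14 + 175/g - 7*g/93)
E = -47925/88 (E = -639*(-63/72 + 19/11) = -639*(-63*1/72 + 19*(1/11)) = -639*(-7/8 + 19/11) = -639*75/88 = -47925/88 ≈ -544.60)
1/(X(-196) + E) = 1/((-14 + 175/(-196) - 7/93*(-196)) - 47925/88) = 1/((-14 + 175*(-1/196) + 1372/93) - 47925/88) = 1/((-14 - 25/28 + 1372/93) - 47925/88) = 1/(-365/2604 - 47925/88) = 1/(-31207205/57288) = -57288/31207205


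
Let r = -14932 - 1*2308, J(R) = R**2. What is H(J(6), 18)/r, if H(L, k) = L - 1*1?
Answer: -7/3448 ≈ -0.0020302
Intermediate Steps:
H(L, k) = -1 + L (H(L, k) = L - 1 = -1 + L)
r = -17240 (r = -14932 - 2308 = -17240)
H(J(6), 18)/r = (-1 + 6**2)/(-17240) = (-1 + 36)*(-1/17240) = 35*(-1/17240) = -7/3448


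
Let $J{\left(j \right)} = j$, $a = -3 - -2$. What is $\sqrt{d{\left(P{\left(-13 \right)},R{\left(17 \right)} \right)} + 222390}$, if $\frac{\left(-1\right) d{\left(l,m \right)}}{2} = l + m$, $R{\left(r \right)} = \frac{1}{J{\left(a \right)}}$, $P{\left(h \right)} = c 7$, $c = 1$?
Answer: $\sqrt{222378} \approx 471.57$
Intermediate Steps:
$a = -1$ ($a = -3 + 2 = -1$)
$P{\left(h \right)} = 7$ ($P{\left(h \right)} = 1 \cdot 7 = 7$)
$R{\left(r \right)} = -1$ ($R{\left(r \right)} = \frac{1}{-1} = -1$)
$d{\left(l,m \right)} = - 2 l - 2 m$ ($d{\left(l,m \right)} = - 2 \left(l + m\right) = - 2 l - 2 m$)
$\sqrt{d{\left(P{\left(-13 \right)},R{\left(17 \right)} \right)} + 222390} = \sqrt{\left(\left(-2\right) 7 - -2\right) + 222390} = \sqrt{\left(-14 + 2\right) + 222390} = \sqrt{-12 + 222390} = \sqrt{222378}$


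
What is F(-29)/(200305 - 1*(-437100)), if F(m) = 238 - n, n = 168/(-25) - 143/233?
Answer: 1429069/3712884125 ≈ 0.00038489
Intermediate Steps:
n = -42719/5825 (n = 168*(-1/25) - 143*1/233 = -168/25 - 143/233 = -42719/5825 ≈ -7.3337)
F(m) = 1429069/5825 (F(m) = 238 - 1*(-42719/5825) = 238 + 42719/5825 = 1429069/5825)
F(-29)/(200305 - 1*(-437100)) = 1429069/(5825*(200305 - 1*(-437100))) = 1429069/(5825*(200305 + 437100)) = (1429069/5825)/637405 = (1429069/5825)*(1/637405) = 1429069/3712884125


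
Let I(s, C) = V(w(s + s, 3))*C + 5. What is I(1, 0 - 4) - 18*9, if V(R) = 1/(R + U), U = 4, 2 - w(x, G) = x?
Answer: -158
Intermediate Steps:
w(x, G) = 2 - x
V(R) = 1/(4 + R) (V(R) = 1/(R + 4) = 1/(4 + R))
I(s, C) = 5 + C/(6 - 2*s) (I(s, C) = C/(4 + (2 - (s + s))) + 5 = C/(4 + (2 - 2*s)) + 5 = C/(6 - 2*s) + 5 = 5 + C/(6 - 2*s))
I(1, 0 - 4) - 18*9 = (-30 - (0 - 4) + 10*1)/(2*(-3 + 1)) - 18*9 = (½)*(-30 - 1*(-4) + 10)/(-2) - 162 = (½)*(-½)*(-30 + 4 + 10) - 162 = (½)*(-½)*(-16) - 162 = 4 - 162 = -158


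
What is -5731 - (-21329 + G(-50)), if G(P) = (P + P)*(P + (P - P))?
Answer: 10598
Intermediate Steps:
G(P) = 2*P² (G(P) = (2*P)*(P + 0) = (2*P)*P = 2*P²)
-5731 - (-21329 + G(-50)) = -5731 - (-21329 + 2*(-50)²) = -5731 - (-21329 + 2*2500) = -5731 - (-21329 + 5000) = -5731 - 1*(-16329) = -5731 + 16329 = 10598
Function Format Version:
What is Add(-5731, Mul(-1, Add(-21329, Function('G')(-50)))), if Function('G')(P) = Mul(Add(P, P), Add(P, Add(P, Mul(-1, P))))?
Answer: 10598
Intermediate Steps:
Function('G')(P) = Mul(2, Pow(P, 2)) (Function('G')(P) = Mul(Mul(2, P), Add(P, 0)) = Mul(Mul(2, P), P) = Mul(2, Pow(P, 2)))
Add(-5731, Mul(-1, Add(-21329, Function('G')(-50)))) = Add(-5731, Mul(-1, Add(-21329, Mul(2, Pow(-50, 2))))) = Add(-5731, Mul(-1, Add(-21329, Mul(2, 2500)))) = Add(-5731, Mul(-1, Add(-21329, 5000))) = Add(-5731, Mul(-1, -16329)) = Add(-5731, 16329) = 10598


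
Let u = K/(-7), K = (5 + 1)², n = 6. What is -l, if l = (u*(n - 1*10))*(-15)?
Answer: 2160/7 ≈ 308.57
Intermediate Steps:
K = 36 (K = 6² = 36)
u = -36/7 (u = 36/(-7) = 36*(-⅐) = -36/7 ≈ -5.1429)
l = -2160/7 (l = -36*(6 - 1*10)/7*(-15) = -36*(6 - 10)/7*(-15) = -36/7*(-4)*(-15) = (144/7)*(-15) = -2160/7 ≈ -308.57)
-l = -1*(-2160/7) = 2160/7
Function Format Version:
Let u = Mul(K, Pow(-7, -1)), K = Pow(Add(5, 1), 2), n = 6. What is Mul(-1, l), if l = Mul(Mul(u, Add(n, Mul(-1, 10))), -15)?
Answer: Rational(2160, 7) ≈ 308.57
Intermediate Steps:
K = 36 (K = Pow(6, 2) = 36)
u = Rational(-36, 7) (u = Mul(36, Pow(-7, -1)) = Mul(36, Rational(-1, 7)) = Rational(-36, 7) ≈ -5.1429)
l = Rational(-2160, 7) (l = Mul(Mul(Rational(-36, 7), Add(6, Mul(-1, 10))), -15) = Mul(Mul(Rational(-36, 7), Add(6, -10)), -15) = Mul(Mul(Rational(-36, 7), -4), -15) = Mul(Rational(144, 7), -15) = Rational(-2160, 7) ≈ -308.57)
Mul(-1, l) = Mul(-1, Rational(-2160, 7)) = Rational(2160, 7)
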